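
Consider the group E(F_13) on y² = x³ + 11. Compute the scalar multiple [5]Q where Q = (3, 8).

(12, 6)

Repeated addition: build up to 5Q.
2Q: tangent at (3, 8): λ = (3·3² + 0)/(2·8) ≡ 1/3. 3⁻¹ ≡ 9 (mod 13), so λ ≡ 1·9 ≡ 9.
  x = λ² - 3 - 3 = 81 - 6 ≡ 10; y = λ·(3 - 10) - 8 ≡ 7. → (10, 7)
3Q: (10, 7) + (3, 8). λ = (8 - 7)/(3 - 10) ≡ 1/6 mod 13. 6⁻¹ ≡ 11 (mod 13), so λ ≡ 11.
  x = λ² - 10 - 3 = 121 - 13 ≡ 4; y = λ·(10 - 4) - 7 ≡ 7. → (4, 7)
4Q: (4, 7) + (3, 8). λ = (8 - 7)/(3 - 4) ≡ 1/12 mod 13. 12⁻¹ ≡ 12 (mod 13), so λ ≡ 12.
  x = λ² - 4 - 3 = 144 - 7 ≡ 7; y = λ·(4 - 7) - 7 ≡ 9. → (7, 9)
5Q: (7, 9) + (3, 8). λ = (8 - 9)/(3 - 7) ≡ 12/9 mod 13. 9⁻¹ ≡ 3 (mod 13) since 9·3 = 27 ≡ 1, so λ ≡ 10.
  x = λ² - 7 - 3 = 100 - 10 ≡ 12; y = λ·(7 - 12) - 9 ≡ 6. → (12, 6)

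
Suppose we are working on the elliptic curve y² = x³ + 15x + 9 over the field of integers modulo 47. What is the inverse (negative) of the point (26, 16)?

-(26, 16) = (26, -16 mod 47) = (26, 31).

(26, 31)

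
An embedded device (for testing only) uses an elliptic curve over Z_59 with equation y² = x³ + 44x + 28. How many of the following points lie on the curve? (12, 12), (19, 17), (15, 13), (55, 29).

(12, 12): 12² ≡ 26, rhs ≡ 42 → off.
(19, 17): 17² ≡ 53, rhs ≡ 53 → on.
(15, 13): 13² ≡ 51, rhs ≡ 51 → on.
(55, 29): 29² ≡ 15, rhs ≡ 24 → off.

2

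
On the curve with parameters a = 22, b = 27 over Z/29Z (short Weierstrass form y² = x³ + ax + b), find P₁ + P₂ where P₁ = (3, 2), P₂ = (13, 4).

(20, 12)

(3, 2) + (13, 4). λ = (4 - 2)/(13 - 3) ≡ 2/10 mod 29. 10⁻¹ ≡ 3 (mod 29), so λ ≡ 6.
  x = λ² - 3 - 13 = 36 - 16 ≡ 20; y = λ·(3 - 20) - 2 ≡ 12. → (20, 12)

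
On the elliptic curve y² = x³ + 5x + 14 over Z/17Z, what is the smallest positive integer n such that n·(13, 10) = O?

2P: tangent at (13, 10): λ = (3·13² + 5)/(2·10) ≡ 2/3. 3⁻¹ ≡ 6 (mod 17), so λ ≡ 2·6 ≡ 12.
  x = λ² - 13 - 13 = 144 - 26 ≡ 16; y = λ·(13 - 16) - 10 ≡ 5. → (16, 5)
3P: (16, 5) + (13, 10). λ = (10 - 5)/(13 - 16) ≡ 5/14 mod 17. 14⁻¹ ≡ 11 (mod 17), so λ ≡ 4.
  x = λ² - 16 - 13 = 16 - 29 ≡ 4; y = λ·(16 - 4) - 5 ≡ 9. → (4, 9)
4P: (4, 9) + (13, 10). λ = (10 - 9)/(13 - 4) ≡ 1/9 mod 17. 9⁻¹ ≡ 2 (mod 17) since 9·2 = 18 ≡ 1, so λ ≡ 2.
  x = λ² - 4 - 13 = 4 - 17 ≡ 4; y = λ·(4 - 4) - 9 ≡ 8. → (4, 8)
5P: (4, 8) + (13, 10). λ = (10 - 8)/(13 - 4) ≡ 2/9 mod 17. 9⁻¹ ≡ 2 (mod 17), so λ ≡ 4.
  x = λ² - 4 - 13 = 16 - 17 ≡ 16; y = λ·(4 - 16) - 8 ≡ 12. → (16, 12)
6P: (16, 12) + (13, 10). λ = (10 - 12)/(13 - 16) ≡ 15/14 mod 17. 14⁻¹ ≡ 11 (mod 17), so λ ≡ 12.
  x = λ² - 16 - 13 = 144 - 29 ≡ 13; y = λ·(16 - 13) - 12 ≡ 7. → (13, 7)
7P: (13, 7) + (13, 10): same x and y₁ ≡ -y₂, so the sum is O.
7P = O, so the order is 7.

7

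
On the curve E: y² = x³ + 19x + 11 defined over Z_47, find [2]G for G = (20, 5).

(32, 8)

tangent at (20, 5): λ = (3·20² + 19)/(2·5) ≡ 44/10. 10⁻¹ ≡ 33 (mod 47), so λ ≡ 44·33 ≡ 42.
  x = λ² - 20 - 20 = 1764 - 40 ≡ 32; y = λ·(20 - 32) - 5 ≡ 8. → (32, 8)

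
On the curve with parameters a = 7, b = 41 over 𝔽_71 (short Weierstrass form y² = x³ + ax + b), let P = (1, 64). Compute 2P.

tangent at (1, 64): λ = (3·1² + 7)/(2·64) ≡ 10/57. 57⁻¹ ≡ 5 (mod 71) since 57·5 = 285 ≡ 1, so λ ≡ 10·5 ≡ 50.
  x = λ² - 1 - 1 = 2500 - 2 ≡ 13; y = λ·(1 - 13) - 64 ≡ 46. → (13, 46)

(13, 46)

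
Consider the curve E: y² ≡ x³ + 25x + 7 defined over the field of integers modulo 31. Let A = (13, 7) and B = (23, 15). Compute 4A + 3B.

(23, 15)

First 4A:
Double-and-add on 4 = (100)₂. Start with A = (13, 7) for the leading 1-bit.
double: tangent at (13, 7): λ = (3·13² + 25)/(2·7) ≡ 5/14. 14⁻¹ ≡ 20 (mod 31), so λ ≡ 5·20 ≡ 7.
  x = λ² - 13 - 13 = 49 - 26 ≡ 23; y = λ·(13 - 23) - 7 ≡ 16. → (23, 16)
double: tangent at (23, 16): λ = (3·23² + 25)/(2·16) ≡ 0/1. 1⁻¹ ≡ 1 (mod 31), so λ ≡ 0·1 ≡ 0.
  x = λ² - 23 - 23 = 0 - 46 ≡ 16; y = λ·(23 - 16) - 16 ≡ 15. → (16, 15)
4A = (16, 15).
Next 3B:
Repeated addition: build up to 3B.
2B: tangent at (23, 15): λ = (3·23² + 25)/(2·15) ≡ 0/30. 30⁻¹ ≡ 30 (mod 31) since 30·30 = 900 ≡ 1, so λ ≡ 0·30 ≡ 0.
  x = λ² - 23 - 23 = 0 - 46 ≡ 16; y = λ·(23 - 16) - 15 ≡ 16. → (16, 16)
3B: (16, 16) + (23, 15). λ = (15 - 16)/(23 - 16) ≡ 30/7 mod 31. 7⁻¹ ≡ 9 (mod 31), so λ ≡ 22.
  x = λ² - 16 - 23 = 484 - 39 ≡ 11; y = λ·(16 - 11) - 16 ≡ 1. → (11, 1)
3B = (11, 1).
Finally 4A + 3B:
(16, 15) + (11, 1). λ = (1 - 15)/(11 - 16) ≡ 17/26 mod 31. 26⁻¹ ≡ 6 (mod 31) since 26·6 = 156 ≡ 1, so λ ≡ 9.
  x = λ² - 16 - 11 = 81 - 27 ≡ 23; y = λ·(16 - 23) - 15 ≡ 15. → (23, 15)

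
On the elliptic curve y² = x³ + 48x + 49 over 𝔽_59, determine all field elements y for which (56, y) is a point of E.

x³ + 48x + 49 = 178353 ≡ 55 (mod 59).
55 is a non-residue mod 59; no y exists.

none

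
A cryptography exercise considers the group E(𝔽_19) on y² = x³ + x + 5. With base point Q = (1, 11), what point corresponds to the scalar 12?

Repeated addition: build up to 12Q.
2Q: tangent at (1, 11): λ = (3·1² + 1)/(2·11) ≡ 4/3. 3⁻¹ ≡ 13 (mod 19), so λ ≡ 4·13 ≡ 14.
  x = λ² - 1 - 1 = 196 - 2 ≡ 4; y = λ·(1 - 4) - 11 ≡ 4. → (4, 4)
3Q: (4, 4) + (1, 11). λ = (11 - 4)/(1 - 4) ≡ 7/16 mod 19. 16⁻¹ ≡ 6 (mod 19), so λ ≡ 4.
  x = λ² - 4 - 1 = 16 - 5 ≡ 11; y = λ·(4 - 11) - 4 ≡ 6. → (11, 6)
4Q: (11, 6) + (1, 11). λ = (11 - 6)/(1 - 11) ≡ 5/9 mod 19. 9⁻¹ ≡ 17 (mod 19) since 9·17 = 153 ≡ 1, so λ ≡ 9.
  x = λ² - 11 - 1 = 81 - 12 ≡ 12; y = λ·(11 - 12) - 6 ≡ 4. → (12, 4)
5Q: (12, 4) + (1, 11). λ = (11 - 4)/(1 - 12) ≡ 7/8 mod 19. 8⁻¹ ≡ 12 (mod 19), so λ ≡ 8.
  x = λ² - 12 - 1 = 64 - 13 ≡ 13; y = λ·(12 - 13) - 4 ≡ 7. → (13, 7)
6Q: (13, 7) + (1, 11). λ = (11 - 7)/(1 - 13) ≡ 4/7 mod 19. 7⁻¹ ≡ 11 (mod 19), so λ ≡ 6.
  x = λ² - 13 - 1 = 36 - 14 ≡ 3; y = λ·(13 - 3) - 7 ≡ 15. → (3, 15)
7Q: (3, 15) + (1, 11). λ = (11 - 15)/(1 - 3) ≡ 15/17 mod 19. 17⁻¹ ≡ 9 (mod 19) since 17·9 = 153 ≡ 1, so λ ≡ 2.
  x = λ² - 3 - 1 = 4 - 4 ≡ 0; y = λ·(3 - 0) - 15 ≡ 10. → (0, 10)
8Q: (0, 10) + (1, 11). λ = (11 - 10)/(1 - 0) ≡ 1/1 mod 19. 1⁻¹ ≡ 1 (mod 19), so λ ≡ 1.
  x = λ² - 0 - 1 = 1 - 1 ≡ 0; y = λ·(0 - 0) - 10 ≡ 9. → (0, 9)
9Q: (0, 9) + (1, 11). λ = (11 - 9)/(1 - 0) ≡ 2/1 mod 19. 1⁻¹ ≡ 1 (mod 19) since 1·1 = 1 ≡ 1, so λ ≡ 2.
  x = λ² - 0 - 1 = 4 - 1 ≡ 3; y = λ·(0 - 3) - 9 ≡ 4. → (3, 4)
10Q: (3, 4) + (1, 11). λ = (11 - 4)/(1 - 3) ≡ 7/17 mod 19. 17⁻¹ ≡ 9 (mod 19) since 17·9 = 153 ≡ 1, so λ ≡ 6.
  x = λ² - 3 - 1 = 36 - 4 ≡ 13; y = λ·(3 - 13) - 4 ≡ 12. → (13, 12)
11Q: (13, 12) + (1, 11). λ = (11 - 12)/(1 - 13) ≡ 18/7 mod 19. 7⁻¹ ≡ 11 (mod 19), so λ ≡ 8.
  x = λ² - 13 - 1 = 64 - 14 ≡ 12; y = λ·(13 - 12) - 12 ≡ 15. → (12, 15)
12Q: (12, 15) + (1, 11). λ = (11 - 15)/(1 - 12) ≡ 15/8 mod 19. 8⁻¹ ≡ 12 (mod 19) since 8·12 = 96 ≡ 1, so λ ≡ 9.
  x = λ² - 12 - 1 = 81 - 13 ≡ 11; y = λ·(12 - 11) - 15 ≡ 13. → (11, 13)

(11, 13)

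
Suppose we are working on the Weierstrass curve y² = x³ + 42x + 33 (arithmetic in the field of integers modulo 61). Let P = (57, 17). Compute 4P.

Repeated addition: build up to 4P.
2P: tangent at (57, 17): λ = (3·57² + 42)/(2·17) ≡ 29/34. 34⁻¹ ≡ 9 (mod 61), so λ ≡ 29·9 ≡ 17.
  x = λ² - 57 - 57 = 289 - 114 ≡ 53; y = λ·(57 - 53) - 17 ≡ 51. → (53, 51)
3P: (53, 51) + (57, 17). λ = (17 - 51)/(57 - 53) ≡ 27/4 mod 61. 4⁻¹ ≡ 46 (mod 61), so λ ≡ 22.
  x = λ² - 53 - 57 = 484 - 110 ≡ 8; y = λ·(53 - 8) - 51 ≡ 24. → (8, 24)
4P: (8, 24) + (57, 17). λ = (17 - 24)/(57 - 8) ≡ 54/49 mod 61. 49⁻¹ ≡ 5 (mod 61), so λ ≡ 26.
  x = λ² - 8 - 57 = 676 - 65 ≡ 1; y = λ·(8 - 1) - 24 ≡ 36. → (1, 36)

(1, 36)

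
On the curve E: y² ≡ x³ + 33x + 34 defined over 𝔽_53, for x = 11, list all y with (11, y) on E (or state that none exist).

x³ + 33x + 34 = 1728 ≡ 32 (mod 53).
32 is a non-residue mod 53; no y exists.

none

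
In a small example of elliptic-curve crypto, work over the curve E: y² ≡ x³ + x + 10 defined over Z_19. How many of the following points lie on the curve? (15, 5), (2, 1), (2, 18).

(15, 5): 5² ≡ 6, rhs ≡ 18 → off.
(2, 1): 1² ≡ 1, rhs ≡ 1 → on.
(2, 18): 18² ≡ 1, rhs ≡ 1 → on.

2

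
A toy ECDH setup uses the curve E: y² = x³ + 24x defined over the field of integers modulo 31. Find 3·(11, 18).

(12, 30)

Write P = (11, 18).
Repeated addition: build up to 3P.
2P: tangent at (11, 18): λ = (3·11² + 24)/(2·18) ≡ 15/5. 5⁻¹ ≡ 25 (mod 31), so λ ≡ 15·25 ≡ 3.
  x = λ² - 11 - 11 = 9 - 22 ≡ 18; y = λ·(11 - 18) - 18 ≡ 23. → (18, 23)
3P: (18, 23) + (11, 18). λ = (18 - 23)/(11 - 18) ≡ 26/24 mod 31. 24⁻¹ ≡ 22 (mod 31), so λ ≡ 14.
  x = λ² - 18 - 11 = 196 - 29 ≡ 12; y = λ·(18 - 12) - 23 ≡ 30. → (12, 30)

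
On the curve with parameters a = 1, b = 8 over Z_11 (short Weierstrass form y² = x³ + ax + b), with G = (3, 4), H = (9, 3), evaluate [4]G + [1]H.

First 4G:
Double-and-add on 4 = (100)₂. Start with G = (3, 4) for the leading 1-bit.
double: tangent at (3, 4): λ = (3·3² + 1)/(2·4) ≡ 6/8. 8⁻¹ ≡ 7 (mod 11), so λ ≡ 6·7 ≡ 9.
  x = λ² - 3 - 3 = 81 - 6 ≡ 9; y = λ·(3 - 9) - 4 ≡ 8. → (9, 8)
double: tangent at (9, 8): λ = (3·9² + 1)/(2·8) ≡ 2/5. 5⁻¹ ≡ 9 (mod 11), so λ ≡ 2·9 ≡ 7.
  x = λ² - 9 - 9 = 49 - 18 ≡ 9; y = λ·(9 - 9) - 8 ≡ 3. → (9, 3)
4G = (9, 3).
Finally 4G + H:
tangent at (9, 3): λ = (3·9² + 1)/(2·3) ≡ 2/6. 6⁻¹ ≡ 2 (mod 11), so λ ≡ 2·2 ≡ 4.
  x = λ² - 9 - 9 = 16 - 18 ≡ 9; y = λ·(9 - 9) - 3 ≡ 8. → (9, 8)

(9, 8)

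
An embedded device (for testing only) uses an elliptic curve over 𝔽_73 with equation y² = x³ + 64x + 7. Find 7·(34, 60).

(38, 15)

Write Q = (34, 60).
Repeated addition: build up to 7Q.
2Q: tangent at (34, 60): λ = (3·34² + 64)/(2·60) ≡ 28/47. 47⁻¹ ≡ 14 (mod 73) since 47·14 = 658 ≡ 1, so λ ≡ 28·14 ≡ 27.
  x = λ² - 34 - 34 = 729 - 68 ≡ 4; y = λ·(34 - 4) - 60 ≡ 20. → (4, 20)
3Q: (4, 20) + (34, 60). λ = (60 - 20)/(34 - 4) ≡ 40/30 mod 73. 30⁻¹ ≡ 56 (mod 73) since 30·56 = 1680 ≡ 1, so λ ≡ 50.
  x = λ² - 4 - 34 = 2500 - 38 ≡ 53; y = λ·(4 - 53) - 20 ≡ 12. → (53, 12)
4Q: (53, 12) + (34, 60). λ = (60 - 12)/(34 - 53) ≡ 48/54 mod 73. 54⁻¹ ≡ 23 (mod 73), so λ ≡ 9.
  x = λ² - 53 - 34 = 81 - 87 ≡ 67; y = λ·(53 - 67) - 12 ≡ 8. → (67, 8)
5Q: (67, 8) + (34, 60). λ = (60 - 8)/(34 - 67) ≡ 52/40 mod 73. 40⁻¹ ≡ 42 (mod 73), so λ ≡ 67.
  x = λ² - 67 - 34 = 4489 - 101 ≡ 8; y = λ·(67 - 8) - 8 ≡ 3. → (8, 3)
6Q: (8, 3) + (34, 60). λ = (60 - 3)/(34 - 8) ≡ 57/26 mod 73. 26⁻¹ ≡ 59 (mod 73) since 26·59 = 1534 ≡ 1, so λ ≡ 5.
  x = λ² - 8 - 34 = 25 - 42 ≡ 56; y = λ·(8 - 56) - 3 ≡ 49. → (56, 49)
7Q: (56, 49) + (34, 60). λ = (60 - 49)/(34 - 56) ≡ 11/51 mod 73. 51⁻¹ ≡ 63 (mod 73) since 51·63 = 3213 ≡ 1, so λ ≡ 36.
  x = λ² - 56 - 34 = 1296 - 90 ≡ 38; y = λ·(56 - 38) - 49 ≡ 15. → (38, 15)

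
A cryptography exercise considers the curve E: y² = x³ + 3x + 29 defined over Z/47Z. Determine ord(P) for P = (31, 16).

2P: tangent at (31, 16): λ = (3·31² + 3)/(2·16) ≡ 19/32. 32⁻¹ ≡ 25 (mod 47) since 32·25 = 800 ≡ 1, so λ ≡ 19·25 ≡ 5.
  x = λ² - 31 - 31 = 25 - 62 ≡ 10; y = λ·(31 - 10) - 16 ≡ 42. → (10, 42)
3P: (10, 42) + (31, 16). λ = (16 - 42)/(31 - 10) ≡ 21/21 mod 47. 21⁻¹ ≡ 9 (mod 47), so λ ≡ 1.
  x = λ² - 10 - 31 = 1 - 41 ≡ 7; y = λ·(10 - 7) - 42 ≡ 8. → (7, 8)
4P: (7, 8) + (31, 16). λ = (16 - 8)/(31 - 7) ≡ 8/24 mod 47. 24⁻¹ ≡ 2 (mod 47), so λ ≡ 16.
  x = λ² - 7 - 31 = 256 - 38 ≡ 30; y = λ·(7 - 30) - 8 ≡ 0. → (30, 0)
5P: (30, 0) + (31, 16). λ = (16 - 0)/(31 - 30) ≡ 16/1 mod 47. 1⁻¹ ≡ 1 (mod 47), so λ ≡ 16.
  x = λ² - 30 - 31 = 256 - 61 ≡ 7; y = λ·(30 - 7) - 0 ≡ 39. → (7, 39)
6P: (7, 39) + (31, 16). λ = (16 - 39)/(31 - 7) ≡ 24/24 mod 47. 24⁻¹ ≡ 2 (mod 47) since 24·2 = 48 ≡ 1, so λ ≡ 1.
  x = λ² - 7 - 31 = 1 - 38 ≡ 10; y = λ·(7 - 10) - 39 ≡ 5. → (10, 5)
7P: (10, 5) + (31, 16). λ = (16 - 5)/(31 - 10) ≡ 11/21 mod 47. 21⁻¹ ≡ 9 (mod 47), so λ ≡ 5.
  x = λ² - 10 - 31 = 25 - 41 ≡ 31; y = λ·(10 - 31) - 5 ≡ 31. → (31, 31)
8P: (31, 31) + (31, 16): same x and y₁ ≡ -y₂, so the sum is 𝒪.
8P = 𝒪, so the order is 8.

8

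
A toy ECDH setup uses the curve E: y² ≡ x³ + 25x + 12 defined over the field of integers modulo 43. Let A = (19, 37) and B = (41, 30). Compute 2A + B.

First 2A:
Repeated addition: build up to 2A.
2A: tangent at (19, 37): λ = (3·19² + 25)/(2·37) ≡ 33/31. 31⁻¹ ≡ 25 (mod 43), so λ ≡ 33·25 ≡ 8.
  x = λ² - 19 - 19 = 64 - 38 ≡ 26; y = λ·(19 - 26) - 37 ≡ 36. → (26, 36)
2A = (26, 36).
Finally 2A + B:
(26, 36) + (41, 30). λ = (30 - 36)/(41 - 26) ≡ 37/15 mod 43. 15⁻¹ ≡ 23 (mod 43), so λ ≡ 34.
  x = λ² - 26 - 41 = 1156 - 67 ≡ 14; y = λ·(26 - 14) - 36 ≡ 28. → (14, 28)

(14, 28)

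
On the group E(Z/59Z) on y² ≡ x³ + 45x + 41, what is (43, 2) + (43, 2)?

(2, 27)

tangent at (43, 2): λ = (3·43² + 45)/(2·2) ≡ 46/4. 4⁻¹ ≡ 15 (mod 59), so λ ≡ 46·15 ≡ 41.
  x = λ² - 43 - 43 = 1681 - 86 ≡ 2; y = λ·(43 - 2) - 2 ≡ 27. → (2, 27)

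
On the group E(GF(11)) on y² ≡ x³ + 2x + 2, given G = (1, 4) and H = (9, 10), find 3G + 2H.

O

First 3G:
Repeated addition: build up to 3G.
2G: tangent at (1, 4): λ = (3·1² + 2)/(2·4) ≡ 5/8. 8⁻¹ ≡ 7 (mod 11) since 8·7 = 56 ≡ 1, so λ ≡ 5·7 ≡ 2.
  x = λ² - 1 - 1 = 4 - 2 ≡ 2; y = λ·(1 - 2) - 4 ≡ 5. → (2, 5)
3G: (2, 5) + (1, 4). λ = (4 - 5)/(1 - 2) ≡ 10/10 mod 11. 10⁻¹ ≡ 10 (mod 11) since 10·10 = 100 ≡ 1, so λ ≡ 1.
  x = λ² - 2 - 1 = 1 - 3 ≡ 9; y = λ·(2 - 9) - 5 ≡ 10. → (9, 10)
3G = (9, 10).
Next 2H:
Repeated addition: build up to 2H.
2H: tangent at (9, 10): λ = (3·9² + 2)/(2·10) ≡ 3/9. 9⁻¹ ≡ 5 (mod 11) since 9·5 = 45 ≡ 1, so λ ≡ 3·5 ≡ 4.
  x = λ² - 9 - 9 = 16 - 18 ≡ 9; y = λ·(9 - 9) - 10 ≡ 1. → (9, 1)
2H = (9, 1).
Finally 3G + 2H:
(9, 10) + (9, 1): same x and y₁ ≡ -y₂, so the sum is ∞.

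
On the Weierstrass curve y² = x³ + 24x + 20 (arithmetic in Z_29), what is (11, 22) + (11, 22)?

(1, 4)

tangent at (11, 22): λ = (3·11² + 24)/(2·22) ≡ 10/15. 15⁻¹ ≡ 2 (mod 29), so λ ≡ 10·2 ≡ 20.
  x = λ² - 11 - 11 = 400 - 22 ≡ 1; y = λ·(11 - 1) - 22 ≡ 4. → (1, 4)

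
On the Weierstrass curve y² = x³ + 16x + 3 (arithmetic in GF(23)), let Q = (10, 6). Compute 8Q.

(13, 4)

Repeated addition: build up to 8Q.
2Q: tangent at (10, 6): λ = (3·10² + 16)/(2·6) ≡ 17/12. 12⁻¹ ≡ 2 (mod 23), so λ ≡ 17·2 ≡ 11.
  x = λ² - 10 - 10 = 121 - 20 ≡ 9; y = λ·(10 - 9) - 6 ≡ 5. → (9, 5)
3Q: (9, 5) + (10, 6). λ = (6 - 5)/(10 - 9) ≡ 1/1 mod 23. 1⁻¹ ≡ 1 (mod 23), so λ ≡ 1.
  x = λ² - 9 - 10 = 1 - 19 ≡ 5; y = λ·(9 - 5) - 5 ≡ 22. → (5, 22)
4Q: (5, 22) + (10, 6). λ = (6 - 22)/(10 - 5) ≡ 7/5 mod 23. 5⁻¹ ≡ 14 (mod 23) since 5·14 = 70 ≡ 1, so λ ≡ 6.
  x = λ² - 5 - 10 = 36 - 15 ≡ 21; y = λ·(5 - 21) - 22 ≡ 20. → (21, 20)
5Q: (21, 20) + (10, 6). λ = (6 - 20)/(10 - 21) ≡ 9/12 mod 23. 12⁻¹ ≡ 2 (mod 23) since 12·2 = 24 ≡ 1, so λ ≡ 18.
  x = λ² - 21 - 10 = 324 - 31 ≡ 17; y = λ·(21 - 17) - 20 ≡ 6. → (17, 6)
6Q: (17, 6) + (10, 6). λ = (6 - 6)/(10 - 17) ≡ 0/16 mod 23. 16⁻¹ ≡ 13 (mod 23), so λ ≡ 0.
  x = λ² - 17 - 10 = 0 - 27 ≡ 19; y = λ·(17 - 19) - 6 ≡ 17. → (19, 17)
7Q: (19, 17) + (10, 6). λ = (6 - 17)/(10 - 19) ≡ 12/14 mod 23. 14⁻¹ ≡ 5 (mod 23), so λ ≡ 14.
  x = λ² - 19 - 10 = 196 - 29 ≡ 6; y = λ·(19 - 6) - 17 ≡ 4. → (6, 4)
8Q: (6, 4) + (10, 6). λ = (6 - 4)/(10 - 6) ≡ 2/4 mod 23. 4⁻¹ ≡ 6 (mod 23), so λ ≡ 12.
  x = λ² - 6 - 10 = 144 - 16 ≡ 13; y = λ·(6 - 13) - 4 ≡ 4. → (13, 4)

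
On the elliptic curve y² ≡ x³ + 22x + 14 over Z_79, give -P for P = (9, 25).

(9, 54)

-(9, 25) = (9, -25 mod 79) = (9, 54).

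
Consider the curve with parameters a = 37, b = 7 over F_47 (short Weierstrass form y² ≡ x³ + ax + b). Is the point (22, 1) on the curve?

yes

y² = 1² ≡ 1; x³ + 37x + 7 = 11469 ≡ 1 (mod 47). 1 = 1.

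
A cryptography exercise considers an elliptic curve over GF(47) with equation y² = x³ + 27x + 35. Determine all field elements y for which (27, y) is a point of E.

7, 40

x³ + 27x + 35 = 20447 ≡ 2 (mod 47).
Square roots of 2 mod 47: 7 and 40 (since 7² = 49 ≡ 2).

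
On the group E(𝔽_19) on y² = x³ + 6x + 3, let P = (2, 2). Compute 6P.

Repeated addition: build up to 6P.
2P: tangent at (2, 2): λ = (3·2² + 6)/(2·2) ≡ 18/4. 4⁻¹ ≡ 5 (mod 19) since 4·5 = 20 ≡ 1, so λ ≡ 18·5 ≡ 14.
  x = λ² - 2 - 2 = 196 - 4 ≡ 2; y = λ·(2 - 2) - 2 ≡ 17. → (2, 17)
3P: (2, 17) + (2, 2): same x and y₁ ≡ -y₂, so the sum is O.
4P: O + (2, 2) = (2, 2) (identity).
5P: tangent at (2, 2): λ = (3·2² + 6)/(2·2) ≡ 18/4. 4⁻¹ ≡ 5 (mod 19), so λ ≡ 18·5 ≡ 14.
  x = λ² - 2 - 2 = 196 - 4 ≡ 2; y = λ·(2 - 2) - 2 ≡ 17. → (2, 17)
6P: (2, 17) + (2, 2): same x and y₁ ≡ -y₂, so the sum is O.

O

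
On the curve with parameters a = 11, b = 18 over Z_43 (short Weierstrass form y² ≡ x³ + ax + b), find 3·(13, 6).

(20, 5)

Write Q = (13, 6).
Repeated addition: build up to 3Q.
2Q: tangent at (13, 6): λ = (3·13² + 11)/(2·6) ≡ 2/12. 12⁻¹ ≡ 18 (mod 43) since 12·18 = 216 ≡ 1, so λ ≡ 2·18 ≡ 36.
  x = λ² - 13 - 13 = 1296 - 26 ≡ 23; y = λ·(13 - 23) - 6 ≡ 21. → (23, 21)
3Q: (23, 21) + (13, 6). λ = (6 - 21)/(13 - 23) ≡ 28/33 mod 43. 33⁻¹ ≡ 30 (mod 43), so λ ≡ 23.
  x = λ² - 23 - 13 = 529 - 36 ≡ 20; y = λ·(23 - 20) - 21 ≡ 5. → (20, 5)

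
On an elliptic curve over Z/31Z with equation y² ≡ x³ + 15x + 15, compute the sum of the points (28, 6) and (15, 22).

(28, 6) + (15, 22). λ = (22 - 6)/(15 - 28) ≡ 16/18 mod 31. 18⁻¹ ≡ 19 (mod 31), so λ ≡ 25.
  x = λ² - 28 - 15 = 625 - 43 ≡ 24; y = λ·(28 - 24) - 6 ≡ 1. → (24, 1)

(24, 1)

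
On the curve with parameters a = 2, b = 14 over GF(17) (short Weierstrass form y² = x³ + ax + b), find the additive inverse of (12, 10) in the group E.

(12, 7)

-(12, 10) = (12, -10 mod 17) = (12, 7).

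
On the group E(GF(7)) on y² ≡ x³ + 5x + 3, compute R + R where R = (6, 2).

tangent at (6, 2): λ = (3·6² + 5)/(2·2) ≡ 1/4. 4⁻¹ ≡ 2 (mod 7) since 4·2 = 8 ≡ 1, so λ ≡ 1·2 ≡ 2.
  x = λ² - 6 - 6 = 4 - 12 ≡ 6; y = λ·(6 - 6) - 2 ≡ 5. → (6, 5)

(6, 5)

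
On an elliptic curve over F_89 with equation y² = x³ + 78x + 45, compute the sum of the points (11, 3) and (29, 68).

(11, 3) + (29, 68). λ = (68 - 3)/(29 - 11) ≡ 65/18 mod 89. 18⁻¹ ≡ 5 (mod 89), so λ ≡ 58.
  x = λ² - 11 - 29 = 3364 - 40 ≡ 31; y = λ·(11 - 31) - 3 ≡ 83. → (31, 83)

(31, 83)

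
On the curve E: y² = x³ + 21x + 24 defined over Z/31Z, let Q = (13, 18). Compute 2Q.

(10, 26)

tangent at (13, 18): λ = (3·13² + 21)/(2·18) ≡ 1/5. 5⁻¹ ≡ 25 (mod 31) since 5·25 = 125 ≡ 1, so λ ≡ 1·25 ≡ 25.
  x = λ² - 13 - 13 = 625 - 26 ≡ 10; y = λ·(13 - 10) - 18 ≡ 26. → (10, 26)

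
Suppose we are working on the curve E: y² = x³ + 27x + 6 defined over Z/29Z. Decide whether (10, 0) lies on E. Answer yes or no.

yes

y² = 0² ≡ 0; x³ + 27x + 6 = 1276 ≡ 0 (mod 29). 0 = 0.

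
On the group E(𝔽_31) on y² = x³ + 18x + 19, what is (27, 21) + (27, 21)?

(13, 1)

tangent at (27, 21): λ = (3·27² + 18)/(2·21) ≡ 4/11. 11⁻¹ ≡ 17 (mod 31), so λ ≡ 4·17 ≡ 6.
  x = λ² - 27 - 27 = 36 - 54 ≡ 13; y = λ·(27 - 13) - 21 ≡ 1. → (13, 1)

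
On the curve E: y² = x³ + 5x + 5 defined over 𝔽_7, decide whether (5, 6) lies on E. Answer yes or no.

y² = 6² ≡ 1; x³ + 5x + 5 = 155 ≡ 1 (mod 7). 1 = 1.

yes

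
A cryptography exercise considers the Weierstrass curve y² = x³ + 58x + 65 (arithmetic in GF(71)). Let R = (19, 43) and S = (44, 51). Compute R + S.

(19, 43) + (44, 51). λ = (51 - 43)/(44 - 19) ≡ 8/25 mod 71. 25⁻¹ ≡ 54 (mod 71), so λ ≡ 6.
  x = λ² - 19 - 44 = 36 - 63 ≡ 44; y = λ·(19 - 44) - 43 ≡ 20. → (44, 20)

(44, 20)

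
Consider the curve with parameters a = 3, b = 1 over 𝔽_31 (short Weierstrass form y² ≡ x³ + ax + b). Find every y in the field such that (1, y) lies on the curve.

x³ + 3x + 1 = 5 ≡ 5 (mod 31).
Square roots of 5 mod 31: 6 and 25 (since 6² = 36 ≡ 5).

6, 25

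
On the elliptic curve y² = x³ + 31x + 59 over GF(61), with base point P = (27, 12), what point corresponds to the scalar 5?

Repeated addition: build up to 5P.
2P: tangent at (27, 12): λ = (3·27² + 31)/(2·12) ≡ 22/24. 24⁻¹ ≡ 28 (mod 61) since 24·28 = 672 ≡ 1, so λ ≡ 22·28 ≡ 6.
  x = λ² - 27 - 27 = 36 - 54 ≡ 43; y = λ·(27 - 43) - 12 ≡ 14. → (43, 14)
3P: (43, 14) + (27, 12). λ = (12 - 14)/(27 - 43) ≡ 59/45 mod 61. 45⁻¹ ≡ 19 (mod 61), so λ ≡ 23.
  x = λ² - 43 - 27 = 529 - 70 ≡ 32; y = λ·(43 - 32) - 14 ≡ 56. → (32, 56)
4P: (32, 56) + (27, 12). λ = (12 - 56)/(27 - 32) ≡ 17/56 mod 61. 56⁻¹ ≡ 12 (mod 61), so λ ≡ 21.
  x = λ² - 32 - 27 = 441 - 59 ≡ 16; y = λ·(32 - 16) - 56 ≡ 36. → (16, 36)
5P: (16, 36) + (27, 12). λ = (12 - 36)/(27 - 16) ≡ 37/11 mod 61. 11⁻¹ ≡ 50 (mod 61) since 11·50 = 550 ≡ 1, so λ ≡ 20.
  x = λ² - 16 - 27 = 400 - 43 ≡ 52; y = λ·(16 - 52) - 36 ≡ 37. → (52, 37)

(52, 37)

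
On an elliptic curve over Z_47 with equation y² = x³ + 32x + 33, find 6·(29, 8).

(41, 46)

Write Q = (29, 8).
Double-and-add on 6 = (110)₂. Start with Q = (29, 8) for the leading 1-bit.
double: tangent at (29, 8): λ = (3·29² + 32)/(2·8) ≡ 17/16. 16⁻¹ ≡ 3 (mod 47), so λ ≡ 17·3 ≡ 4.
  x = λ² - 29 - 29 = 16 - 58 ≡ 5; y = λ·(29 - 5) - 8 ≡ 41. → (5, 41)
add Q: (5, 41) + (29, 8). λ = (8 - 41)/(29 - 5) ≡ 14/24 mod 47. 24⁻¹ ≡ 2 (mod 47), so λ ≡ 28.
  x = λ² - 5 - 29 = 784 - 34 ≡ 45; y = λ·(5 - 45) - 41 ≡ 14. → (45, 14)
double: tangent at (45, 14): λ = (3·45² + 32)/(2·14) ≡ 44/28. 28⁻¹ ≡ 42 (mod 47), so λ ≡ 44·42 ≡ 15.
  x = λ² - 45 - 45 = 225 - 90 ≡ 41; y = λ·(45 - 41) - 14 ≡ 46. → (41, 46)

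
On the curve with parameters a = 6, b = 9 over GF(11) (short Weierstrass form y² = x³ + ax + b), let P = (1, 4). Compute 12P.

Double-and-add on 12 = (1100)₂. Start with P = (1, 4) for the leading 1-bit.
double: tangent at (1, 4): λ = (3·1² + 6)/(2·4) ≡ 9/8. 8⁻¹ ≡ 7 (mod 11), so λ ≡ 9·7 ≡ 8.
  x = λ² - 1 - 1 = 64 - 2 ≡ 7; y = λ·(1 - 7) - 4 ≡ 3. → (7, 3)
add P: (7, 3) + (1, 4). λ = (4 - 3)/(1 - 7) ≡ 1/5 mod 11. 5⁻¹ ≡ 9 (mod 11), so λ ≡ 9.
  x = λ² - 7 - 1 = 81 - 8 ≡ 7; y = λ·(7 - 7) - 3 ≡ 8. → (7, 8)
double: tangent at (7, 8): λ = (3·7² + 6)/(2·8) ≡ 10/5. 5⁻¹ ≡ 9 (mod 11), so λ ≡ 10·9 ≡ 2.
  x = λ² - 7 - 7 = 4 - 14 ≡ 1; y = λ·(7 - 1) - 8 ≡ 4. → (1, 4)
double: tangent at (1, 4): λ = (3·1² + 6)/(2·4) ≡ 9/8. 8⁻¹ ≡ 7 (mod 11) since 8·7 = 56 ≡ 1, so λ ≡ 9·7 ≡ 8.
  x = λ² - 1 - 1 = 64 - 2 ≡ 7; y = λ·(1 - 7) - 4 ≡ 3. → (7, 3)

(7, 3)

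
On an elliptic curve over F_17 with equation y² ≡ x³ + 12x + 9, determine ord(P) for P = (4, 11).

5

2P: tangent at (4, 11): λ = (3·4² + 12)/(2·11) ≡ 9/5. 5⁻¹ ≡ 7 (mod 17) since 5·7 = 35 ≡ 1, so λ ≡ 9·7 ≡ 12.
  x = λ² - 4 - 4 = 144 - 8 ≡ 0; y = λ·(4 - 0) - 11 ≡ 3. → (0, 3)
3P: (0, 3) + (4, 11). λ = (11 - 3)/(4 - 0) ≡ 8/4 mod 17. 4⁻¹ ≡ 13 (mod 17), so λ ≡ 2.
  x = λ² - 0 - 4 = 4 - 4 ≡ 0; y = λ·(0 - 0) - 3 ≡ 14. → (0, 14)
4P: (0, 14) + (4, 11). λ = (11 - 14)/(4 - 0) ≡ 14/4 mod 17. 4⁻¹ ≡ 13 (mod 17) since 4·13 = 52 ≡ 1, so λ ≡ 12.
  x = λ² - 0 - 4 = 144 - 4 ≡ 4; y = λ·(0 - 4) - 14 ≡ 6. → (4, 6)
5P: (4, 6) + (4, 11): same x and y₁ ≡ -y₂, so the sum is O.
5P = O, so the order is 5.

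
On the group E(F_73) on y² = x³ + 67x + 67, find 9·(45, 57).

(40, 5)

Write G = (45, 57).
Repeated addition: build up to 9G.
2G: tangent at (45, 57): λ = (3·45² + 67)/(2·57) ≡ 10/41. 41⁻¹ ≡ 57 (mod 73), so λ ≡ 10·57 ≡ 59.
  x = λ² - 45 - 45 = 3481 - 90 ≡ 33; y = λ·(45 - 33) - 57 ≡ 67. → (33, 67)
3G: (33, 67) + (45, 57). λ = (57 - 67)/(45 - 33) ≡ 63/12 mod 73. 12⁻¹ ≡ 67 (mod 73) since 12·67 = 804 ≡ 1, so λ ≡ 60.
  x = λ² - 33 - 45 = 3600 - 78 ≡ 18; y = λ·(33 - 18) - 67 ≡ 30. → (18, 30)
4G: (18, 30) + (45, 57). λ = (57 - 30)/(45 - 18) ≡ 27/27 mod 73. 27⁻¹ ≡ 46 (mod 73), so λ ≡ 1.
  x = λ² - 18 - 45 = 1 - 63 ≡ 11; y = λ·(18 - 11) - 30 ≡ 50. → (11, 50)
5G: (11, 50) + (45, 57). λ = (57 - 50)/(45 - 11) ≡ 7/34 mod 73. 34⁻¹ ≡ 58 (mod 73), so λ ≡ 41.
  x = λ² - 11 - 45 = 1681 - 56 ≡ 19; y = λ·(11 - 19) - 50 ≡ 60. → (19, 60)
6G: (19, 60) + (45, 57). λ = (57 - 60)/(45 - 19) ≡ 70/26 mod 73. 26⁻¹ ≡ 59 (mod 73), so λ ≡ 42.
  x = λ² - 19 - 45 = 1764 - 64 ≡ 21; y = λ·(19 - 21) - 60 ≡ 2. → (21, 2)
7G: (21, 2) + (45, 57). λ = (57 - 2)/(45 - 21) ≡ 55/24 mod 73. 24⁻¹ ≡ 70 (mod 73) since 24·70 = 1680 ≡ 1, so λ ≡ 54.
  x = λ² - 21 - 45 = 2916 - 66 ≡ 3; y = λ·(21 - 3) - 2 ≡ 21. → (3, 21)
8G: (3, 21) + (45, 57). λ = (57 - 21)/(45 - 3) ≡ 36/42 mod 73. 42⁻¹ ≡ 40 (mod 73) since 42·40 = 1680 ≡ 1, so λ ≡ 53.
  x = λ² - 3 - 45 = 2809 - 48 ≡ 60; y = λ·(3 - 60) - 21 ≡ 24. → (60, 24)
9G: (60, 24) + (45, 57). λ = (57 - 24)/(45 - 60) ≡ 33/58 mod 73. 58⁻¹ ≡ 34 (mod 73) since 58·34 = 1972 ≡ 1, so λ ≡ 27.
  x = λ² - 60 - 45 = 729 - 105 ≡ 40; y = λ·(60 - 40) - 24 ≡ 5. → (40, 5)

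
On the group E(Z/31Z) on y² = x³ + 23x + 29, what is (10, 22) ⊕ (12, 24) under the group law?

(10, 9)

(10, 22) + (12, 24). λ = (24 - 22)/(12 - 10) ≡ 2/2 mod 31. 2⁻¹ ≡ 16 (mod 31), so λ ≡ 1.
  x = λ² - 10 - 12 = 1 - 22 ≡ 10; y = λ·(10 - 10) - 22 ≡ 9. → (10, 9)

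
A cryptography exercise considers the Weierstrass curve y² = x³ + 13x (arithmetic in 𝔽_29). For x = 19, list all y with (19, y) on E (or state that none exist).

x³ + 13x + 0 = 7106 ≡ 1 (mod 29).
Square roots of 1 mod 29: 1 and 28 (since 1² = 1 ≡ 1).

1, 28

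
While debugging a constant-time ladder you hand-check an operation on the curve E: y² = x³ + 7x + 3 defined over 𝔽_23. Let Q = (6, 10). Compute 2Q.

tangent at (6, 10): λ = (3·6² + 7)/(2·10) ≡ 0/20. 20⁻¹ ≡ 15 (mod 23), so λ ≡ 0·15 ≡ 0.
  x = λ² - 6 - 6 = 0 - 12 ≡ 11; y = λ·(6 - 11) - 10 ≡ 13. → (11, 13)

(11, 13)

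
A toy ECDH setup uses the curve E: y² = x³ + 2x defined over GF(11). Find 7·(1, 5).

Write P = (1, 5).
Repeated addition: build up to 7P.
2P: tangent at (1, 5): λ = (3·1² + 2)/(2·5) ≡ 5/10. 10⁻¹ ≡ 10 (mod 11), so λ ≡ 5·10 ≡ 6.
  x = λ² - 1 - 1 = 36 - 2 ≡ 1; y = λ·(1 - 1) - 5 ≡ 6. → (1, 6)
3P: (1, 6) + (1, 5): same x and y₁ ≡ -y₂, so the sum is O.
4P: O + (1, 5) = (1, 5) (identity).
5P: tangent at (1, 5): λ = (3·1² + 2)/(2·5) ≡ 5/10. 10⁻¹ ≡ 10 (mod 11), so λ ≡ 5·10 ≡ 6.
  x = λ² - 1 - 1 = 36 - 2 ≡ 1; y = λ·(1 - 1) - 5 ≡ 6. → (1, 6)
6P: (1, 6) + (1, 5): same x and y₁ ≡ -y₂, so the sum is O.
7P: O + (1, 5) = (1, 5) (identity).

(1, 5)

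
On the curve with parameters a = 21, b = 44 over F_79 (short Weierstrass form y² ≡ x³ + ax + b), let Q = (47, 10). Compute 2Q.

(77, 51)

tangent at (47, 10): λ = (3·47² + 21)/(2·10) ≡ 12/20. 20⁻¹ ≡ 4 (mod 79), so λ ≡ 12·4 ≡ 48.
  x = λ² - 47 - 47 = 2304 - 94 ≡ 77; y = λ·(47 - 77) - 10 ≡ 51. → (77, 51)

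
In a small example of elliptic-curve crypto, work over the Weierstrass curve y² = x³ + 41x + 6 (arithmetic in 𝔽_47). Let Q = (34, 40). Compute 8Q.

Double-and-add on 8 = (1000)₂. Start with Q = (34, 40) for the leading 1-bit.
double: tangent at (34, 40): λ = (3·34² + 41)/(2·40) ≡ 31/33. 33⁻¹ ≡ 10 (mod 47) since 33·10 = 330 ≡ 1, so λ ≡ 31·10 ≡ 28.
  x = λ² - 34 - 34 = 784 - 68 ≡ 11; y = λ·(34 - 11) - 40 ≡ 40. → (11, 40)
double: tangent at (11, 40): λ = (3·11² + 41)/(2·40) ≡ 28/33. 33⁻¹ ≡ 10 (mod 47) since 33·10 = 330 ≡ 1, so λ ≡ 28·10 ≡ 45.
  x = λ² - 11 - 11 = 2025 - 22 ≡ 29; y = λ·(11 - 29) - 40 ≡ 43. → (29, 43)
double: tangent at (29, 43): λ = (3·29² + 41)/(2·43) ≡ 26/39. 39⁻¹ ≡ 41 (mod 47), so λ ≡ 26·41 ≡ 32.
  x = λ² - 29 - 29 = 1024 - 58 ≡ 26; y = λ·(29 - 26) - 43 ≡ 6. → (26, 6)

(26, 6)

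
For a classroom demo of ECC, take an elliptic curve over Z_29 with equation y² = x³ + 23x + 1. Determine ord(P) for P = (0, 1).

2P: tangent at (0, 1): λ = (3·0² + 23)/(2·1) ≡ 23/2. 2⁻¹ ≡ 15 (mod 29) since 2·15 = 30 ≡ 1, so λ ≡ 23·15 ≡ 26.
  x = λ² - 0 - 0 = 676 - 0 ≡ 9; y = λ·(0 - 9) - 1 ≡ 26. → (9, 26)
3P: (9, 26) + (0, 1). λ = (1 - 26)/(0 - 9) ≡ 4/20 mod 29. 20⁻¹ ≡ 16 (mod 29) since 20·16 = 320 ≡ 1, so λ ≡ 6.
  x = λ² - 9 - 0 = 36 - 9 ≡ 27; y = λ·(9 - 27) - 26 ≡ 11. → (27, 11)
4P: (27, 11) + (0, 1). λ = (1 - 11)/(0 - 27) ≡ 19/2 mod 29. 2⁻¹ ≡ 15 (mod 29), so λ ≡ 24.
  x = λ² - 27 - 0 = 576 - 27 ≡ 27; y = λ·(27 - 27) - 11 ≡ 18. → (27, 18)
5P: (27, 18) + (0, 1). λ = (1 - 18)/(0 - 27) ≡ 12/2 mod 29. 2⁻¹ ≡ 15 (mod 29), so λ ≡ 6.
  x = λ² - 27 - 0 = 36 - 27 ≡ 9; y = λ·(27 - 9) - 18 ≡ 3. → (9, 3)
6P: (9, 3) + (0, 1). λ = (1 - 3)/(0 - 9) ≡ 27/20 mod 29. 20⁻¹ ≡ 16 (mod 29), so λ ≡ 26.
  x = λ² - 9 - 0 = 676 - 9 ≡ 0; y = λ·(9 - 0) - 3 ≡ 28. → (0, 28)
7P: (0, 28) + (0, 1): same x and y₁ ≡ -y₂, so the sum is O.
7P = O, so the order is 7.

7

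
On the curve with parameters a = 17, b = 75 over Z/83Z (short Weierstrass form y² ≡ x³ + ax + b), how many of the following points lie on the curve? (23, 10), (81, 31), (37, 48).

(23, 10): 10² ≡ 17, rhs ≡ 17 → on.
(81, 31): 31² ≡ 48, rhs ≡ 33 → off.
(37, 48): 48² ≡ 63, rhs ≡ 63 → on.

2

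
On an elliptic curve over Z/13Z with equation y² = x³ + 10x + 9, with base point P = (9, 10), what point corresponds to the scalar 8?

Repeated addition: build up to 8P.
2P: tangent at (9, 10): λ = (3·9² + 10)/(2·10) ≡ 6/7. 7⁻¹ ≡ 2 (mod 13), so λ ≡ 6·2 ≡ 12.
  x = λ² - 9 - 9 = 144 - 18 ≡ 9; y = λ·(9 - 9) - 10 ≡ 3. → (9, 3)
3P: (9, 3) + (9, 10): same x and y₁ ≡ -y₂, so the sum is 𝒪.
4P: 𝒪 + (9, 10) = (9, 10) (identity).
5P: tangent at (9, 10): λ = (3·9² + 10)/(2·10) ≡ 6/7. 7⁻¹ ≡ 2 (mod 13), so λ ≡ 6·2 ≡ 12.
  x = λ² - 9 - 9 = 144 - 18 ≡ 9; y = λ·(9 - 9) - 10 ≡ 3. → (9, 3)
6P: (9, 3) + (9, 10): same x and y₁ ≡ -y₂, so the sum is 𝒪.
7P: 𝒪 + (9, 10) = (9, 10) (identity).
8P: tangent at (9, 10): λ = (3·9² + 10)/(2·10) ≡ 6/7. 7⁻¹ ≡ 2 (mod 13) since 7·2 = 14 ≡ 1, so λ ≡ 6·2 ≡ 12.
  x = λ² - 9 - 9 = 144 - 18 ≡ 9; y = λ·(9 - 9) - 10 ≡ 3. → (9, 3)

(9, 3)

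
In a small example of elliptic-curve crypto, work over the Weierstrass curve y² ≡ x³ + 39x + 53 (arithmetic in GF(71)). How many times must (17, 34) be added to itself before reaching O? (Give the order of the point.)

7

2P: tangent at (17, 34): λ = (3·17² + 39)/(2·34) ≡ 54/68. 68⁻¹ ≡ 47 (mod 71) since 68·47 = 3196 ≡ 1, so λ ≡ 54·47 ≡ 53.
  x = λ² - 17 - 17 = 2809 - 34 ≡ 6; y = λ·(17 - 6) - 34 ≡ 52. → (6, 52)
3P: (6, 52) + (17, 34). λ = (34 - 52)/(17 - 6) ≡ 53/11 mod 71. 11⁻¹ ≡ 13 (mod 71) since 11·13 = 143 ≡ 1, so λ ≡ 50.
  x = λ² - 6 - 17 = 2500 - 23 ≡ 63; y = λ·(6 - 63) - 52 ≡ 9. → (63, 9)
4P: (63, 9) + (17, 34). λ = (34 - 9)/(17 - 63) ≡ 25/25 mod 71. 25⁻¹ ≡ 54 (mod 71), so λ ≡ 1.
  x = λ² - 63 - 17 = 1 - 80 ≡ 63; y = λ·(63 - 63) - 9 ≡ 62. → (63, 62)
5P: (63, 62) + (17, 34). λ = (34 - 62)/(17 - 63) ≡ 43/25 mod 71. 25⁻¹ ≡ 54 (mod 71), so λ ≡ 50.
  x = λ² - 63 - 17 = 2500 - 80 ≡ 6; y = λ·(63 - 6) - 62 ≡ 19. → (6, 19)
6P: (6, 19) + (17, 34). λ = (34 - 19)/(17 - 6) ≡ 15/11 mod 71. 11⁻¹ ≡ 13 (mod 71), so λ ≡ 53.
  x = λ² - 6 - 17 = 2809 - 23 ≡ 17; y = λ·(6 - 17) - 19 ≡ 37. → (17, 37)
7P: (17, 37) + (17, 34): same x and y₁ ≡ -y₂, so the sum is O.
7P = O, so the order is 7.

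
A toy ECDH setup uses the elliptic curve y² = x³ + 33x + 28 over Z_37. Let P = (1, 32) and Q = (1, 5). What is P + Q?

O

The two points share x = 1 and their y-coordinates satisfy 32 + 5 ≡ 0 (mod 37), so they are inverses. Their sum is O.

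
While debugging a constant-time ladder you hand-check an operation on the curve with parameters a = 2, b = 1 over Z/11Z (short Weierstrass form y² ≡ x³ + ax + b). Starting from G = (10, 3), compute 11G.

(1, 9)

Repeated addition: build up to 11G.
2G: tangent at (10, 3): λ = (3·10² + 2)/(2·3) ≡ 5/6. 6⁻¹ ≡ 2 (mod 11), so λ ≡ 5·2 ≡ 10.
  x = λ² - 10 - 10 = 100 - 20 ≡ 3; y = λ·(10 - 3) - 3 ≡ 1. → (3, 1)
3G: (3, 1) + (10, 3). λ = (3 - 1)/(10 - 3) ≡ 2/7 mod 11. 7⁻¹ ≡ 8 (mod 11), so λ ≡ 5.
  x = λ² - 3 - 10 = 25 - 13 ≡ 1; y = λ·(3 - 1) - 1 ≡ 9. → (1, 9)
4G: (1, 9) + (10, 3). λ = (3 - 9)/(10 - 1) ≡ 5/9 mod 11. 9⁻¹ ≡ 5 (mod 11) since 9·5 = 45 ≡ 1, so λ ≡ 3.
  x = λ² - 1 - 10 = 9 - 11 ≡ 9; y = λ·(1 - 9) - 9 ≡ 0. → (9, 0)
5G: (9, 0) + (10, 3). λ = (3 - 0)/(10 - 9) ≡ 3/1 mod 11. 1⁻¹ ≡ 1 (mod 11), so λ ≡ 3.
  x = λ² - 9 - 10 = 9 - 19 ≡ 1; y = λ·(9 - 1) - 0 ≡ 2. → (1, 2)
6G: (1, 2) + (10, 3). λ = (3 - 2)/(10 - 1) ≡ 1/9 mod 11. 9⁻¹ ≡ 5 (mod 11), so λ ≡ 5.
  x = λ² - 1 - 10 = 25 - 11 ≡ 3; y = λ·(1 - 3) - 2 ≡ 10. → (3, 10)
7G: (3, 10) + (10, 3). λ = (3 - 10)/(10 - 3) ≡ 4/7 mod 11. 7⁻¹ ≡ 8 (mod 11), so λ ≡ 10.
  x = λ² - 3 - 10 = 100 - 13 ≡ 10; y = λ·(3 - 10) - 10 ≡ 8. → (10, 8)
8G: (10, 8) + (10, 3): same x and y₁ ≡ -y₂, so the sum is O.
9G: O + (10, 3) = (10, 3) (identity).
10G: tangent at (10, 3): λ = (3·10² + 2)/(2·3) ≡ 5/6. 6⁻¹ ≡ 2 (mod 11) since 6·2 = 12 ≡ 1, so λ ≡ 5·2 ≡ 10.
  x = λ² - 10 - 10 = 100 - 20 ≡ 3; y = λ·(10 - 3) - 3 ≡ 1. → (3, 1)
11G: (3, 1) + (10, 3). λ = (3 - 1)/(10 - 3) ≡ 2/7 mod 11. 7⁻¹ ≡ 8 (mod 11), so λ ≡ 5.
  x = λ² - 3 - 10 = 25 - 13 ≡ 1; y = λ·(3 - 1) - 1 ≡ 9. → (1, 9)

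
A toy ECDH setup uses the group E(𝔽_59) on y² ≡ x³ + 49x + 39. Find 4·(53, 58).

Write G = (53, 58).
Repeated addition: build up to 4G.
2G: tangent at (53, 58): λ = (3·53² + 49)/(2·58) ≡ 39/57. 57⁻¹ ≡ 29 (mod 59), so λ ≡ 39·29 ≡ 10.
  x = λ² - 53 - 53 = 100 - 106 ≡ 53; y = λ·(53 - 53) - 58 ≡ 1. → (53, 1)
3G: (53, 1) + (53, 58): same x and y₁ ≡ -y₂, so the sum is O.
4G: O + (53, 58) = (53, 58) (identity).

(53, 58)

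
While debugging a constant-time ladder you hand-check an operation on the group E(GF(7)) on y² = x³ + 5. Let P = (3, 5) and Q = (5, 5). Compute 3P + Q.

(5, 2)

First 3P:
Repeated addition: build up to 3P.
2P: tangent at (3, 5): λ = (3·3² + 0)/(2·5) ≡ 6/3. 3⁻¹ ≡ 5 (mod 7), so λ ≡ 6·5 ≡ 2.
  x = λ² - 3 - 3 = 4 - 6 ≡ 5; y = λ·(3 - 5) - 5 ≡ 5. → (5, 5)
3P: (5, 5) + (3, 5). λ = (5 - 5)/(3 - 5) ≡ 0/5 mod 7. 5⁻¹ ≡ 3 (mod 7) since 5·3 = 15 ≡ 1, so λ ≡ 0.
  x = λ² - 5 - 3 = 0 - 8 ≡ 6; y = λ·(5 - 6) - 5 ≡ 2. → (6, 2)
3P = (6, 2).
Finally 3P + Q:
(6, 2) + (5, 5). λ = (5 - 2)/(5 - 6) ≡ 3/6 mod 7. 6⁻¹ ≡ 6 (mod 7) since 6·6 = 36 ≡ 1, so λ ≡ 4.
  x = λ² - 6 - 5 = 16 - 11 ≡ 5; y = λ·(6 - 5) - 2 ≡ 2. → (5, 2)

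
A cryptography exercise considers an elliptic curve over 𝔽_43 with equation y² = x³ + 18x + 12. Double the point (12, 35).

tangent at (12, 35): λ = (3·12² + 18)/(2·35) ≡ 20/27. 27⁻¹ ≡ 8 (mod 43), so λ ≡ 20·8 ≡ 31.
  x = λ² - 12 - 12 = 961 - 24 ≡ 34; y = λ·(12 - 34) - 35 ≡ 14. → (34, 14)

(34, 14)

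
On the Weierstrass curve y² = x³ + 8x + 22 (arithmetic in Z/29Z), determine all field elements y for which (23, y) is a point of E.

x³ + 8x + 22 = 12373 ≡ 19 (mod 29).
19 is a non-residue mod 29; no y exists.

none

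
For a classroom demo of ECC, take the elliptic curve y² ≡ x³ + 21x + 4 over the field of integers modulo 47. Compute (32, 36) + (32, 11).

O

The two points share x = 32 and their y-coordinates satisfy 36 + 11 ≡ 0 (mod 47), so they are inverses. Their sum is O.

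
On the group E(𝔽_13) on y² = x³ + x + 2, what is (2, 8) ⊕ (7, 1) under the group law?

(2, 8) + (7, 1). λ = (1 - 8)/(7 - 2) ≡ 6/5 mod 13. 5⁻¹ ≡ 8 (mod 13) since 5·8 = 40 ≡ 1, so λ ≡ 9.
  x = λ² - 2 - 7 = 81 - 9 ≡ 7; y = λ·(2 - 7) - 8 ≡ 12. → (7, 12)

(7, 12)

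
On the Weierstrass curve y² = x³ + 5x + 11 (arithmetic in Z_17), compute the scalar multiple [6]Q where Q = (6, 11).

(1, 0)

Repeated addition: build up to 6Q.
2Q: tangent at (6, 11): λ = (3·6² + 5)/(2·11) ≡ 11/5. 5⁻¹ ≡ 7 (mod 17) since 5·7 = 35 ≡ 1, so λ ≡ 11·7 ≡ 9.
  x = λ² - 6 - 6 = 81 - 12 ≡ 1; y = λ·(6 - 1) - 11 ≡ 0. → (1, 0)
3Q: (1, 0) + (6, 11). λ = (11 - 0)/(6 - 1) ≡ 11/5 mod 17. 5⁻¹ ≡ 7 (mod 17) since 5·7 = 35 ≡ 1, so λ ≡ 9.
  x = λ² - 1 - 6 = 81 - 7 ≡ 6; y = λ·(1 - 6) - 0 ≡ 6. → (6, 6)
4Q: (6, 6) + (6, 11): same x and y₁ ≡ -y₂, so the sum is ∞.
5Q: ∞ + (6, 11) = (6, 11) (identity).
6Q: tangent at (6, 11): λ = (3·6² + 5)/(2·11) ≡ 11/5. 5⁻¹ ≡ 7 (mod 17), so λ ≡ 11·7 ≡ 9.
  x = λ² - 6 - 6 = 81 - 12 ≡ 1; y = λ·(6 - 1) - 11 ≡ 0. → (1, 0)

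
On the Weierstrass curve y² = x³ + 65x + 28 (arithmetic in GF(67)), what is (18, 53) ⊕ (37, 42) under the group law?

(45, 12)

(18, 53) + (37, 42). λ = (42 - 53)/(37 - 18) ≡ 56/19 mod 67. 19⁻¹ ≡ 60 (mod 67) since 19·60 = 1140 ≡ 1, so λ ≡ 10.
  x = λ² - 18 - 37 = 100 - 55 ≡ 45; y = λ·(18 - 45) - 53 ≡ 12. → (45, 12)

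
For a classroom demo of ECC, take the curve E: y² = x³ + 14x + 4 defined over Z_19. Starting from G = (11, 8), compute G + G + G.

(15, 13)

Repeated addition: build up to 3G.
2G: tangent at (11, 8): λ = (3·11² + 14)/(2·8) ≡ 16/16. 16⁻¹ ≡ 6 (mod 19) since 16·6 = 96 ≡ 1, so λ ≡ 16·6 ≡ 1.
  x = λ² - 11 - 11 = 1 - 22 ≡ 17; y = λ·(11 - 17) - 8 ≡ 5. → (17, 5)
3G: (17, 5) + (11, 8). λ = (8 - 5)/(11 - 17) ≡ 3/13 mod 19. 13⁻¹ ≡ 3 (mod 19), so λ ≡ 9.
  x = λ² - 17 - 11 = 81 - 28 ≡ 15; y = λ·(17 - 15) - 5 ≡ 13. → (15, 13)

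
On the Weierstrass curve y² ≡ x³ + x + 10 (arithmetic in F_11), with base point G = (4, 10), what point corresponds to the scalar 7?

(6, 10)

Double-and-add on 7 = (111)₂. Start with G = (4, 10) for the leading 1-bit.
double: tangent at (4, 10): λ = (3·4² + 1)/(2·10) ≡ 5/9. 9⁻¹ ≡ 5 (mod 11) since 9·5 = 45 ≡ 1, so λ ≡ 5·5 ≡ 3.
  x = λ² - 4 - 4 = 9 - 8 ≡ 1; y = λ·(4 - 1) - 10 ≡ 10. → (1, 10)
add G: (1, 10) + (4, 10). λ = (10 - 10)/(4 - 1) ≡ 0/3 mod 11. 3⁻¹ ≡ 4 (mod 11), so λ ≡ 0.
  x = λ² - 1 - 4 = 0 - 5 ≡ 6; y = λ·(1 - 6) - 10 ≡ 1. → (6, 1)
double: tangent at (6, 1): λ = (3·6² + 1)/(2·1) ≡ 10/2. 2⁻¹ ≡ 6 (mod 11) since 2·6 = 12 ≡ 1, so λ ≡ 10·6 ≡ 5.
  x = λ² - 6 - 6 = 25 - 12 ≡ 2; y = λ·(6 - 2) - 1 ≡ 8. → (2, 8)
add G: (2, 8) + (4, 10). λ = (10 - 8)/(4 - 2) ≡ 2/2 mod 11. 2⁻¹ ≡ 6 (mod 11) since 2·6 = 12 ≡ 1, so λ ≡ 1.
  x = λ² - 2 - 4 = 1 - 6 ≡ 6; y = λ·(2 - 6) - 8 ≡ 10. → (6, 10)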